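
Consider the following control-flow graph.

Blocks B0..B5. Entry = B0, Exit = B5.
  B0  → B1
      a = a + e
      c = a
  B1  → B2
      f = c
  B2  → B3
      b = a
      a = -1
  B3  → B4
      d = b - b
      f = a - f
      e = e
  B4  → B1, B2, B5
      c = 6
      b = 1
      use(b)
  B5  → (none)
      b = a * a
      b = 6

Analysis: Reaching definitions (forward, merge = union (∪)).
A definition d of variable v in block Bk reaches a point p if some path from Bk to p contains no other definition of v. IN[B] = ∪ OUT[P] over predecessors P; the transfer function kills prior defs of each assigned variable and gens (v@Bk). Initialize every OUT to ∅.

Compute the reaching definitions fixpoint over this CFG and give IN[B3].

Answer: {a@B2, b@B2, c@B0, c@B4, d@B3, e@B3, f@B1, f@B3}

Working:
Fixpoint table:
  B0:  IN={}  OUT={a@B0, c@B0}
  B1:  IN={a@B0, a@B2, b@B4, c@B0, c@B4, d@B3, e@B3, f@B3}  OUT={a@B0, a@B2, b@B4, c@B0, c@B4, d@B3, e@B3, f@B1}
  B2:  IN={a@B0, a@B2, b@B4, c@B0, c@B4, d@B3, e@B3, f@B1, f@B3}  OUT={a@B2, b@B2, c@B0, c@B4, d@B3, e@B3, f@B1, f@B3}
  B3:  IN={a@B2, b@B2, c@B0, c@B4, d@B3, e@B3, f@B1, f@B3}  OUT={a@B2, b@B2, c@B0, c@B4, d@B3, e@B3, f@B3}
  B4:  IN={a@B2, b@B2, c@B0, c@B4, d@B3, e@B3, f@B3}  OUT={a@B2, b@B4, c@B4, d@B3, e@B3, f@B3}
  B5:  IN={a@B2, b@B4, c@B4, d@B3, e@B3, f@B3}  OUT={a@B2, b@B5, c@B4, d@B3, e@B3, f@B3}

Merge at B3: IN[B3] = OUT[B2] = {a@B2, b@B2, c@B0, c@B4, d@B3, e@B3, f@B1, f@B3}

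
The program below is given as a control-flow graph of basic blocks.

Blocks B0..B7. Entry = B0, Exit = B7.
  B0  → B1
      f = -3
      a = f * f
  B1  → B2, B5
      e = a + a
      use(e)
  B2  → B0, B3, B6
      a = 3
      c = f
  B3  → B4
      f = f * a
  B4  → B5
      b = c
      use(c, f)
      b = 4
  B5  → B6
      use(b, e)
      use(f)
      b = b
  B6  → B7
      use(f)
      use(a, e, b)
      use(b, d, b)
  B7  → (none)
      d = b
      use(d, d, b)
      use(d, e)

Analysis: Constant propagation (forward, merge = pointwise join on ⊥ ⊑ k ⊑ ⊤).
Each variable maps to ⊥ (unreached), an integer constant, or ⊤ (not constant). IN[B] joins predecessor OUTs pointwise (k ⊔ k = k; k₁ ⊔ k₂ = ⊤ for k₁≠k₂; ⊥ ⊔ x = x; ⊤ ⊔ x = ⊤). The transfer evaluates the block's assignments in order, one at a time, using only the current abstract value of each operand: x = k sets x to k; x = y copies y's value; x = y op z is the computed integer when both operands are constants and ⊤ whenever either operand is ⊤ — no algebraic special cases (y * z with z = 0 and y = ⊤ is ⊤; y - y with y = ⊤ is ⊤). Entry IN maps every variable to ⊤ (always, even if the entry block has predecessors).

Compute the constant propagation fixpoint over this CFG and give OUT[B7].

Answer: {a: ⊤, b: ⊤, c: ⊤, d: ⊤, e: 18, f: ⊤}

Working:
Per-block solution:
  B0: | IN=(all ⊤) | OUT={a:9, f:-3; rest ⊤}
  B1: | IN={a:9, f:-3; rest ⊤} | OUT={a:9, e:18, f:-3; rest ⊤}
  B2: | IN={a:9, e:18, f:-3; rest ⊤} | OUT={a:3, c:-3, e:18, f:-3; rest ⊤}
  B3: | IN={a:3, c:-3, e:18, f:-3; rest ⊤} | OUT={a:3, c:-3, e:18, f:-9; rest ⊤}
  B4: | IN={a:3, c:-3, e:18, f:-9; rest ⊤} | OUT={a:3, b:4, c:-3, e:18, f:-9; rest ⊤}
  B5: | IN={e:18; rest ⊤} | OUT={e:18; rest ⊤}
  B6: | IN={e:18; rest ⊤} | OUT={e:18; rest ⊤}
  B7: | IN={e:18; rest ⊤} | OUT={e:18; rest ⊤}

Merge at B7: IN[B7] = OUT[B6] = {a: ⊤, b: ⊤, c: ⊤, d: ⊤, e: 18, f: ⊤}
Applying B7's transfer function to that IN value gives OUT[B7] (row B7 above).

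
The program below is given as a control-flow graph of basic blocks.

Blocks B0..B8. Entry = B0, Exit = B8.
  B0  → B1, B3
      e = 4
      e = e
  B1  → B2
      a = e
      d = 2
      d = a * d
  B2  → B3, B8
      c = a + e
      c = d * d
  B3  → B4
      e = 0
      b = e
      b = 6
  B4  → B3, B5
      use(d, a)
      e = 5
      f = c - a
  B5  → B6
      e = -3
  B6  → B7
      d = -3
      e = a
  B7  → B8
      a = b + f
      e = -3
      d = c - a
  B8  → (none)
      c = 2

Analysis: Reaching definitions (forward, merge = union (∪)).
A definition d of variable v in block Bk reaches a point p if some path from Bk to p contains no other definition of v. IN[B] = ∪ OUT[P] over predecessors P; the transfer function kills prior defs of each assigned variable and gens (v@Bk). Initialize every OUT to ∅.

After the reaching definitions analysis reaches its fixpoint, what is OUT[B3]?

Answer: {a@B1, b@B3, c@B2, d@B1, e@B3, f@B4}

Working:
Converged values:
  B0:   IN={}   OUT={e@B0}
  B1:   IN={e@B0}   OUT={a@B1, d@B1, e@B0}
  B2:   IN={a@B1, d@B1, e@B0}   OUT={a@B1, c@B2, d@B1, e@B0}
  B3:   IN={a@B1, b@B3, c@B2, d@B1, e@B0, e@B4, f@B4}   OUT={a@B1, b@B3, c@B2, d@B1, e@B3, f@B4}
  B4:   IN={a@B1, b@B3, c@B2, d@B1, e@B3, f@B4}   OUT={a@B1, b@B3, c@B2, d@B1, e@B4, f@B4}
  B5:   IN={a@B1, b@B3, c@B2, d@B1, e@B4, f@B4}   OUT={a@B1, b@B3, c@B2, d@B1, e@B5, f@B4}
  B6:   IN={a@B1, b@B3, c@B2, d@B1, e@B5, f@B4}   OUT={a@B1, b@B3, c@B2, d@B6, e@B6, f@B4}
  B7:   IN={a@B1, b@B3, c@B2, d@B6, e@B6, f@B4}   OUT={a@B7, b@B3, c@B2, d@B7, e@B7, f@B4}
  B8:   IN={a@B1, a@B7, b@B3, c@B2, d@B1, d@B7, e@B0, e@B7, f@B4}   OUT={a@B1, a@B7, b@B3, c@B8, d@B1, d@B7, e@B0, e@B7, f@B4}

Merge at B3: IN[B3] = OUT[B0] ⊔ OUT[B2] ⊔ OUT[B4] = {a@B1, b@B3, c@B2, d@B1, e@B0, e@B4, f@B4}
Applying B3's transfer function to that IN value gives OUT[B3] (row B3 above).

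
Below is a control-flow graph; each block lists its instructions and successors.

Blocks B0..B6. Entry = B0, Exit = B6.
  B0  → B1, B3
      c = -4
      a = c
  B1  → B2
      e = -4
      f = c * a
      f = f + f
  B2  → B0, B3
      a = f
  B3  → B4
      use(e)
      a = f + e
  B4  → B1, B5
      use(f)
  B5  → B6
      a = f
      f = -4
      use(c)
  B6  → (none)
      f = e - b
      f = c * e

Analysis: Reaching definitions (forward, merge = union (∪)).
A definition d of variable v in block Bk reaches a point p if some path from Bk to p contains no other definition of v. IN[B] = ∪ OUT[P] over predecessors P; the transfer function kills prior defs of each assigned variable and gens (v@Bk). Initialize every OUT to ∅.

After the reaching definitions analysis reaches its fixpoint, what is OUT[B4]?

Per-block solution:
  B0:   IN={a@B2, c@B0, e@B1, f@B1}   OUT={a@B0, c@B0, e@B1, f@B1}
  B1:   IN={a@B0, a@B3, c@B0, e@B1, f@B1}   OUT={a@B0, a@B3, c@B0, e@B1, f@B1}
  B2:   IN={a@B0, a@B3, c@B0, e@B1, f@B1}   OUT={a@B2, c@B0, e@B1, f@B1}
  B3:   IN={a@B0, a@B2, c@B0, e@B1, f@B1}   OUT={a@B3, c@B0, e@B1, f@B1}
  B4:   IN={a@B3, c@B0, e@B1, f@B1}   OUT={a@B3, c@B0, e@B1, f@B1}
  B5:   IN={a@B3, c@B0, e@B1, f@B1}   OUT={a@B5, c@B0, e@B1, f@B5}
  B6:   IN={a@B5, c@B0, e@B1, f@B5}   OUT={a@B5, c@B0, e@B1, f@B6}

Merge at B4: IN[B4] = OUT[B3] = {a@B3, c@B0, e@B1, f@B1}
Applying B4's transfer function to that IN value gives OUT[B4] (row B4 above).

Answer: {a@B3, c@B0, e@B1, f@B1}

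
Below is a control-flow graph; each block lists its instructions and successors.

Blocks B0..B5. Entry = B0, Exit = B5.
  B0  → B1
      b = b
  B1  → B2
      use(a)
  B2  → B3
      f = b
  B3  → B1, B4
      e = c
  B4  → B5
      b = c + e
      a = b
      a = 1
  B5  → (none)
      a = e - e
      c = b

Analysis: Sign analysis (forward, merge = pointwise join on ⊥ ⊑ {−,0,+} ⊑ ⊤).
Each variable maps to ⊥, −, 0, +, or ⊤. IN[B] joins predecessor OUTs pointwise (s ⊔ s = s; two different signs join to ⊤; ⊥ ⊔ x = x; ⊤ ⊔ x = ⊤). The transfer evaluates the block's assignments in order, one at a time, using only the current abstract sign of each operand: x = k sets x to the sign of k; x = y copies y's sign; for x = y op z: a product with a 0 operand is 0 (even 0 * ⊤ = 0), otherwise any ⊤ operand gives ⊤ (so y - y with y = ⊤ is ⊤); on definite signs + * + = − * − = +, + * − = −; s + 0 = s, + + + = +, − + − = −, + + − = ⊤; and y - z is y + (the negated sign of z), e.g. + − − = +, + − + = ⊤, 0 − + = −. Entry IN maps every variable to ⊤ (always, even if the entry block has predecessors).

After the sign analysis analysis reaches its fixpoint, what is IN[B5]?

Per-block solution:
  B0: | IN=(all ⊤) | OUT=(all ⊤)
  B1: | IN=(all ⊤) | OUT=(all ⊤)
  B2: | IN=(all ⊤) | OUT=(all ⊤)
  B3: | IN=(all ⊤) | OUT=(all ⊤)
  B4: | IN=(all ⊤) | OUT={a:+; rest ⊤}
  B5: | IN={a:+; rest ⊤} | OUT=(all ⊤)

Merge at B5: IN[B5] = OUT[B4] = {a: +, b: ⊤, c: ⊤, d: ⊤, e: ⊤, f: ⊤}

Answer: {a: +, b: ⊤, c: ⊤, d: ⊤, e: ⊤, f: ⊤}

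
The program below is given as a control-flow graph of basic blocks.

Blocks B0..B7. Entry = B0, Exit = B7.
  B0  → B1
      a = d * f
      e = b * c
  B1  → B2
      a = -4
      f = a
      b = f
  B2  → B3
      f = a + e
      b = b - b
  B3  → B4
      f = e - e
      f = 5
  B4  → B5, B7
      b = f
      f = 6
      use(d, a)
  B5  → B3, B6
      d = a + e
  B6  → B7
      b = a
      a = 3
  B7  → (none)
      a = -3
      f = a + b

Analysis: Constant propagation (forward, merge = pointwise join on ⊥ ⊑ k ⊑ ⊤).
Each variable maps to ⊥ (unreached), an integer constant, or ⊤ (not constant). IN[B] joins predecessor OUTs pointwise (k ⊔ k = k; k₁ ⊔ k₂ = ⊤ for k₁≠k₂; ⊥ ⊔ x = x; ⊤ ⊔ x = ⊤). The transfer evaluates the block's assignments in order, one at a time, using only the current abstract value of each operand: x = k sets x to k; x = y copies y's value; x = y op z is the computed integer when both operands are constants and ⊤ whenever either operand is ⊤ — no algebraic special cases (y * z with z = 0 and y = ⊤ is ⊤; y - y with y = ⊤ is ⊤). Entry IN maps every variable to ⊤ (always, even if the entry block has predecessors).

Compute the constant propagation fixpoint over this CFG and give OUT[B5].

Answer: {a: -4, b: 5, c: ⊤, d: ⊤, e: ⊤, f: 6}

Working:
Converged values:
  B0: | IN=(all ⊤) | OUT=(all ⊤)
  B1: | IN=(all ⊤) | OUT={a:-4, b:-4, f:-4; rest ⊤}
  B2: | IN={a:-4, b:-4, f:-4; rest ⊤} | OUT={a:-4, b:0; rest ⊤}
  B3: | IN={a:-4; rest ⊤} | OUT={a:-4, f:5; rest ⊤}
  B4: | IN={a:-4, f:5; rest ⊤} | OUT={a:-4, b:5, f:6; rest ⊤}
  B5: | IN={a:-4, b:5, f:6; rest ⊤} | OUT={a:-4, b:5, f:6; rest ⊤}
  B6: | IN={a:-4, b:5, f:6; rest ⊤} | OUT={a:3, b:-4, f:6; rest ⊤}
  B7: | IN={f:6; rest ⊤} | OUT={a:-3; rest ⊤}

Merge at B5: IN[B5] = OUT[B4] = {a: -4, b: 5, c: ⊤, d: ⊤, e: ⊤, f: 6}
Applying B5's transfer function to that IN value gives OUT[B5] (row B5 above).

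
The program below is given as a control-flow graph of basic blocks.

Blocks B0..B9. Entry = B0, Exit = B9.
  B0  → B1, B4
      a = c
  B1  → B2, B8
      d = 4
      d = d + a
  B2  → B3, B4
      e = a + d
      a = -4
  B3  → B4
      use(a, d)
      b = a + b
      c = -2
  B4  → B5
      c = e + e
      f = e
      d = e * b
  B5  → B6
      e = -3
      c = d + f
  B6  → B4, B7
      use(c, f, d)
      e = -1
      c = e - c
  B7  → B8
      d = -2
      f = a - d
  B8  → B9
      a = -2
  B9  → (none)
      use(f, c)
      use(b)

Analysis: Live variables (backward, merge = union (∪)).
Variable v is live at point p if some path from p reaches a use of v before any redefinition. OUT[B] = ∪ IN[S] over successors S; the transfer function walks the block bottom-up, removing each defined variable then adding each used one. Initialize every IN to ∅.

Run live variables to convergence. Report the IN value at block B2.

Answer: {a, b, d}

Trace:
Fixpoint table:
  B0:  IN={b, c, e, f}  OUT={a, b, c, e, f}
  B1:  IN={a, b, c, f}  OUT={a, b, c, d, f}
  B2:  IN={a, b, d}  OUT={a, b, d, e}
  B3:  IN={a, b, d, e}  OUT={a, b, e}
  B4:  IN={a, b, e}  OUT={a, b, d, f}
  B5:  IN={a, b, d, f}  OUT={a, b, c, d, f}
  B6:  IN={a, b, c, d, f}  OUT={a, b, c, e}
  B7:  IN={a, b, c}  OUT={b, c, f}
  B8:  IN={b, c, f}  OUT={b, c, f}
  B9:  IN={b, c, f}  OUT={}

Merge at B2: OUT[B2] = IN[B3] ⊔ IN[B4] = {a, b, d, e}
Applying B2's transfer function to that OUT value gives IN[B2] (row B2 above).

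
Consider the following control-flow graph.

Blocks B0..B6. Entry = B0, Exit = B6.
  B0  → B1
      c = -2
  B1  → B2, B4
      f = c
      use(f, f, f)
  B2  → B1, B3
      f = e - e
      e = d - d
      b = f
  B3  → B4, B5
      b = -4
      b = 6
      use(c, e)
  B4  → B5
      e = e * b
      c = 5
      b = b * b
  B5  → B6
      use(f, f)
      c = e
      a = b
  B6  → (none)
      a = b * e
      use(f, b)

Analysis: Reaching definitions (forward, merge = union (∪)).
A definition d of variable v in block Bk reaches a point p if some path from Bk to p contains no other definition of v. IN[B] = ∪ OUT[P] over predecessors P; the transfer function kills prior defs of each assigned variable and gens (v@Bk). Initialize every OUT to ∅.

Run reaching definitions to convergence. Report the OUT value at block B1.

Answer: {b@B2, c@B0, e@B2, f@B1}

Trace:
Fixpoint table:
  B0:  IN={}  OUT={c@B0}
  B1:  IN={b@B2, c@B0, e@B2, f@B2}  OUT={b@B2, c@B0, e@B2, f@B1}
  B2:  IN={b@B2, c@B0, e@B2, f@B1}  OUT={b@B2, c@B0, e@B2, f@B2}
  B3:  IN={b@B2, c@B0, e@B2, f@B2}  OUT={b@B3, c@B0, e@B2, f@B2}
  B4:  IN={b@B2, b@B3, c@B0, e@B2, f@B1, f@B2}  OUT={b@B4, c@B4, e@B4, f@B1, f@B2}
  B5:  IN={b@B3, b@B4, c@B0, c@B4, e@B2, e@B4, f@B1, f@B2}  OUT={a@B5, b@B3, b@B4, c@B5, e@B2, e@B4, f@B1, f@B2}
  B6:  IN={a@B5, b@B3, b@B4, c@B5, e@B2, e@B4, f@B1, f@B2}  OUT={a@B6, b@B3, b@B4, c@B5, e@B2, e@B4, f@B1, f@B2}

Merge at B1: IN[B1] = OUT[B0] ⊔ OUT[B2] = {b@B2, c@B0, e@B2, f@B2}
Applying B1's transfer function to that IN value gives OUT[B1] (row B1 above).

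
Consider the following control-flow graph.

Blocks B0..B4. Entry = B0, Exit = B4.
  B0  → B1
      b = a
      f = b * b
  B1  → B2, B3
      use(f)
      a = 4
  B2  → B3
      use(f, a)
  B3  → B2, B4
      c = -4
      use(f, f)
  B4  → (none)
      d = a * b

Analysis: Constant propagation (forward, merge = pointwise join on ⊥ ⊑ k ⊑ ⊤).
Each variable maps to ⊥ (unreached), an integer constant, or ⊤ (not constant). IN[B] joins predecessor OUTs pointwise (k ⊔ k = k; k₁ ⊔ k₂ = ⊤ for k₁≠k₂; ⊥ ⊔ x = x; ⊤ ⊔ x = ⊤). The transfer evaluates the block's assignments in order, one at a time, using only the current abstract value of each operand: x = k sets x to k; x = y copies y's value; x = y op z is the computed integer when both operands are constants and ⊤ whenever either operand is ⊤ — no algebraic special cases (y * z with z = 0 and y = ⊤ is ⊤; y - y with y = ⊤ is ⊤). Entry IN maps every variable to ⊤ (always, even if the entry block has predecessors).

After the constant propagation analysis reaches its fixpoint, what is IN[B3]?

Converged values:
  B0:  IN=(all ⊤)  OUT=(all ⊤)
  B1:  IN=(all ⊤)  OUT={a:4; rest ⊤}
  B2:  IN={a:4; rest ⊤}  OUT={a:4; rest ⊤}
  B3:  IN={a:4; rest ⊤}  OUT={a:4, c:-4; rest ⊤}
  B4:  IN={a:4, c:-4; rest ⊤}  OUT={a:4, c:-4; rest ⊤}

Merge at B3: IN[B3] = OUT[B1] ⊔ OUT[B2] = {a: 4, b: ⊤, c: ⊤, d: ⊤, e: ⊤, f: ⊤}

Answer: {a: 4, b: ⊤, c: ⊤, d: ⊤, e: ⊤, f: ⊤}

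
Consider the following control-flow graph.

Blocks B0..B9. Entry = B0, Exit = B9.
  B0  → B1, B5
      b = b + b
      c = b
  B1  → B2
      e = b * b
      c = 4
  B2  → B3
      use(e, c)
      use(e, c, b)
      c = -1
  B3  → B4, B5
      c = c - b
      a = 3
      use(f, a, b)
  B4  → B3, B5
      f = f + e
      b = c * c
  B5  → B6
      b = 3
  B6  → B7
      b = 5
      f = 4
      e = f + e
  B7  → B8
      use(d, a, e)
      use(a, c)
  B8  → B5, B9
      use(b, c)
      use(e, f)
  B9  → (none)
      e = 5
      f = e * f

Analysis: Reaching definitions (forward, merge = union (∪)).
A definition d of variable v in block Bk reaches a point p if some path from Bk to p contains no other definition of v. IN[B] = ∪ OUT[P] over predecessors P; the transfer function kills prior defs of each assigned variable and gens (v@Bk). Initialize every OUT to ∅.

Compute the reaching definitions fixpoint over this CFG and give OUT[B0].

Answer: {b@B0, c@B0}

Derivation:
Fixpoint table:
  B0: | IN={} | OUT={b@B0, c@B0}
  B1: | IN={b@B0, c@B0} | OUT={b@B0, c@B1, e@B1}
  B2: | IN={b@B0, c@B1, e@B1} | OUT={b@B0, c@B2, e@B1}
  B3: | IN={a@B3, b@B0, b@B4, c@B2, c@B3, e@B1, f@B4} | OUT={a@B3, b@B0, b@B4, c@B3, e@B1, f@B4}
  B4: | IN={a@B3, b@B0, b@B4, c@B3, e@B1, f@B4} | OUT={a@B3, b@B4, c@B3, e@B1, f@B4}
  B5: | IN={a@B3, b@B0, b@B4, b@B6, c@B0, c@B3, e@B1, e@B6, f@B4, f@B6} | OUT={a@B3, b@B5, c@B0, c@B3, e@B1, e@B6, f@B4, f@B6}
  B6: | IN={a@B3, b@B5, c@B0, c@B3, e@B1, e@B6, f@B4, f@B6} | OUT={a@B3, b@B6, c@B0, c@B3, e@B6, f@B6}
  B7: | IN={a@B3, b@B6, c@B0, c@B3, e@B6, f@B6} | OUT={a@B3, b@B6, c@B0, c@B3, e@B6, f@B6}
  B8: | IN={a@B3, b@B6, c@B0, c@B3, e@B6, f@B6} | OUT={a@B3, b@B6, c@B0, c@B3, e@B6, f@B6}
  B9: | IN={a@B3, b@B6, c@B0, c@B3, e@B6, f@B6} | OUT={a@B3, b@B6, c@B0, c@B3, e@B9, f@B9}

B0 is the boundary node: IN[B0] = {}
Applying B0's transfer function to that IN value gives OUT[B0] (row B0 above).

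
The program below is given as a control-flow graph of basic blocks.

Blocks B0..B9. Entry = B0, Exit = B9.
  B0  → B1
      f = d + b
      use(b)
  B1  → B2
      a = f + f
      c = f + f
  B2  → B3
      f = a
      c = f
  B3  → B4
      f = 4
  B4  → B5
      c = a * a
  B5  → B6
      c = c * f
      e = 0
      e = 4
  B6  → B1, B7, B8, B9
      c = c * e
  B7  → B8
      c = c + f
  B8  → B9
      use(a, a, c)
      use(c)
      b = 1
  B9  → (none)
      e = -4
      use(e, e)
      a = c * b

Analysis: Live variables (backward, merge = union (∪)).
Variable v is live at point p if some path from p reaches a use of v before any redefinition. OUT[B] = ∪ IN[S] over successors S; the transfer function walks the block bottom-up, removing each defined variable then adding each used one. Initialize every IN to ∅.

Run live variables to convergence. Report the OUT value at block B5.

Per-block solution:
  B0:  IN={b, d}  OUT={b, f}
  B1:  IN={b, f}  OUT={a, b}
  B2:  IN={a, b}  OUT={a, b}
  B3:  IN={a, b}  OUT={a, b, f}
  B4:  IN={a, b, f}  OUT={a, b, c, f}
  B5:  IN={a, b, c, f}  OUT={a, b, c, e, f}
  B6:  IN={a, b, c, e, f}  OUT={a, b, c, f}
  B7:  IN={a, c, f}  OUT={a, c}
  B8:  IN={a, c}  OUT={b, c}
  B9:  IN={b, c}  OUT={}

Merge at B5: OUT[B5] = IN[B6] = {a, b, c, e, f}

Answer: {a, b, c, e, f}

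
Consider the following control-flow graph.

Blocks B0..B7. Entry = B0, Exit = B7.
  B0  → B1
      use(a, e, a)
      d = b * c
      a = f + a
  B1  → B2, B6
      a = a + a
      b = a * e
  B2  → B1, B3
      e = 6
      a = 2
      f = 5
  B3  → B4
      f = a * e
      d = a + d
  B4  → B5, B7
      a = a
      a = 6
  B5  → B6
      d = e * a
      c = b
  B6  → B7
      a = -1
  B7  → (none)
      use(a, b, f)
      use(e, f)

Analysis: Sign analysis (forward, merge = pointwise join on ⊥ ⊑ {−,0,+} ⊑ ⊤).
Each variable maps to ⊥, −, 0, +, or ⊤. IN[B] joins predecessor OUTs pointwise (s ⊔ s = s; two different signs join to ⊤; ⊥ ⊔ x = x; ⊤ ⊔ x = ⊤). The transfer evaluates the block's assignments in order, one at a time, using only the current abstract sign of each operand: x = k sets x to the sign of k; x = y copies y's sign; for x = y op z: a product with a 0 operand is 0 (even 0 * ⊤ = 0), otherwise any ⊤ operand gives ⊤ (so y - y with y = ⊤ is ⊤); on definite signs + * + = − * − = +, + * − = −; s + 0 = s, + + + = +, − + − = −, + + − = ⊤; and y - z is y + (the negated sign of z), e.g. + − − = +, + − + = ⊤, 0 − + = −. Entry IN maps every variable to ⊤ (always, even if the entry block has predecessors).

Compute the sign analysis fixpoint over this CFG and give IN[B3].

Fixpoint table:
  B0:   IN=(all ⊤)   OUT=(all ⊤)
  B1:   IN=(all ⊤)   OUT=(all ⊤)
  B2:   IN=(all ⊤)   OUT={a:+, e:+, f:+; rest ⊤}
  B3:   IN={a:+, e:+, f:+; rest ⊤}   OUT={a:+, e:+, f:+; rest ⊤}
  B4:   IN={a:+, e:+, f:+; rest ⊤}   OUT={a:+, e:+, f:+; rest ⊤}
  B5:   IN={a:+, e:+, f:+; rest ⊤}   OUT={a:+, d:+, e:+, f:+; rest ⊤}
  B6:   IN=(all ⊤)   OUT={a:-; rest ⊤}
  B7:   IN=(all ⊤)   OUT=(all ⊤)

Merge at B3: IN[B3] = OUT[B2] = {a: +, b: ⊤, c: ⊤, d: ⊤, e: +, f: +}

Answer: {a: +, b: ⊤, c: ⊤, d: ⊤, e: +, f: +}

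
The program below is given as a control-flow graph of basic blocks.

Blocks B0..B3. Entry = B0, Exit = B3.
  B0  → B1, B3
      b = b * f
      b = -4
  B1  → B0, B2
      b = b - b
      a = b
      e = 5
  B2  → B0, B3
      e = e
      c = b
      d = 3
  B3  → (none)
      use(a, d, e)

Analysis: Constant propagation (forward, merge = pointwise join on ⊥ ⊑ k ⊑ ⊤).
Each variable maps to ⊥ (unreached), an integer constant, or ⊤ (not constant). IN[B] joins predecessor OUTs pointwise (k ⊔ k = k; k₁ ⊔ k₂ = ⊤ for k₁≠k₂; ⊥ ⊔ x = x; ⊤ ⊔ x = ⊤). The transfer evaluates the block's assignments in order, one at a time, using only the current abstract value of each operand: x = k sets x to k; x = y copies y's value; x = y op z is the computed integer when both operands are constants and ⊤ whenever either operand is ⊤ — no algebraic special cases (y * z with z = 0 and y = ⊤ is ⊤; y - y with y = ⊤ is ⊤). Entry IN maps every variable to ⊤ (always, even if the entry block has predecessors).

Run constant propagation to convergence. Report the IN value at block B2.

Answer: {a: 0, b: 0, c: ⊤, d: ⊤, e: 5, f: ⊤}

Trace:
Per-block solution:
  B0:  IN=(all ⊤)  OUT={b:-4; rest ⊤}
  B1:  IN={b:-4; rest ⊤}  OUT={a:0, b:0, e:5; rest ⊤}
  B2:  IN={a:0, b:0, e:5; rest ⊤}  OUT={a:0, b:0, c:0, d:3, e:5; rest ⊤}
  B3:  IN=(all ⊤)  OUT=(all ⊤)

Merge at B2: IN[B2] = OUT[B1] = {a: 0, b: 0, c: ⊤, d: ⊤, e: 5, f: ⊤}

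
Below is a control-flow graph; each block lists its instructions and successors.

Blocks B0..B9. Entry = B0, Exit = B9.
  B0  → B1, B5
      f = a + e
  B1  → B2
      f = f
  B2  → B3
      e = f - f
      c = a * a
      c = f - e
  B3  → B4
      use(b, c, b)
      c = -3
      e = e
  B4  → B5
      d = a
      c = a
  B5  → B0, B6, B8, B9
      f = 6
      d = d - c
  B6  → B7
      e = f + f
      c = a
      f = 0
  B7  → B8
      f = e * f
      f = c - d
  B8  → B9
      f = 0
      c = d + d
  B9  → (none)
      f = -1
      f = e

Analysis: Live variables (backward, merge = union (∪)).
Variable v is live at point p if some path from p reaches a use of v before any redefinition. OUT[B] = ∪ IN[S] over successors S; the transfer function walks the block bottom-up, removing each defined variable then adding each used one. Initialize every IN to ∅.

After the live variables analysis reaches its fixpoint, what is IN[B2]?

Answer: {a, b, f}

Trace:
Per-block solution:
  B0:  IN={a, b, c, d, e}  OUT={a, b, c, d, e, f}
  B1:  IN={a, b, f}  OUT={a, b, f}
  B2:  IN={a, b, f}  OUT={a, b, c, e}
  B3:  IN={a, b, c, e}  OUT={a, b, e}
  B4:  IN={a, b, e}  OUT={a, b, c, d, e}
  B5:  IN={a, b, c, d, e}  OUT={a, b, c, d, e, f}
  B6:  IN={a, d, f}  OUT={c, d, e, f}
  B7:  IN={c, d, e, f}  OUT={d, e}
  B8:  IN={d, e}  OUT={e}
  B9:  IN={e}  OUT={}

Merge at B2: OUT[B2] = IN[B3] = {a, b, c, e}
Applying B2's transfer function to that OUT value gives IN[B2] (row B2 above).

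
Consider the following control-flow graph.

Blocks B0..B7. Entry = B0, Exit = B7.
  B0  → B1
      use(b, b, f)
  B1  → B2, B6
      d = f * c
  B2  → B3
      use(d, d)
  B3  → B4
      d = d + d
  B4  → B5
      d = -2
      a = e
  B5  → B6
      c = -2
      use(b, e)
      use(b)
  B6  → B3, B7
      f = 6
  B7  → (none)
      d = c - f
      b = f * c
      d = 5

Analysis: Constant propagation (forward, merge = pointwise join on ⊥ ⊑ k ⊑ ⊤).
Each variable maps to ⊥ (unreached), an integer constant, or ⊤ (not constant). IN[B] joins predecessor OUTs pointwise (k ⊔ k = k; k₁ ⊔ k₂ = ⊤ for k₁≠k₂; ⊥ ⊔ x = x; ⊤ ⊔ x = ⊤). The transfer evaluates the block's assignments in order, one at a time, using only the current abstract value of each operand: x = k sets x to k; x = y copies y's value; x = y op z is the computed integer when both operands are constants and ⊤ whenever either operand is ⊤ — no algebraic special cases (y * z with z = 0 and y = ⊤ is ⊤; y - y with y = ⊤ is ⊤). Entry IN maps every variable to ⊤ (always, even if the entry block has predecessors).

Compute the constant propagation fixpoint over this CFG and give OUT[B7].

Fixpoint table:
  B0:   IN=(all ⊤)   OUT=(all ⊤)
  B1:   IN=(all ⊤)   OUT=(all ⊤)
  B2:   IN=(all ⊤)   OUT=(all ⊤)
  B3:   IN=(all ⊤)   OUT=(all ⊤)
  B4:   IN=(all ⊤)   OUT={d:-2; rest ⊤}
  B5:   IN={d:-2; rest ⊤}   OUT={c:-2, d:-2; rest ⊤}
  B6:   IN=(all ⊤)   OUT={f:6; rest ⊤}
  B7:   IN={f:6; rest ⊤}   OUT={d:5, f:6; rest ⊤}

Merge at B7: IN[B7] = OUT[B6] = {a: ⊤, b: ⊤, c: ⊤, d: ⊤, e: ⊤, f: 6}
Applying B7's transfer function to that IN value gives OUT[B7] (row B7 above).

Answer: {a: ⊤, b: ⊤, c: ⊤, d: 5, e: ⊤, f: 6}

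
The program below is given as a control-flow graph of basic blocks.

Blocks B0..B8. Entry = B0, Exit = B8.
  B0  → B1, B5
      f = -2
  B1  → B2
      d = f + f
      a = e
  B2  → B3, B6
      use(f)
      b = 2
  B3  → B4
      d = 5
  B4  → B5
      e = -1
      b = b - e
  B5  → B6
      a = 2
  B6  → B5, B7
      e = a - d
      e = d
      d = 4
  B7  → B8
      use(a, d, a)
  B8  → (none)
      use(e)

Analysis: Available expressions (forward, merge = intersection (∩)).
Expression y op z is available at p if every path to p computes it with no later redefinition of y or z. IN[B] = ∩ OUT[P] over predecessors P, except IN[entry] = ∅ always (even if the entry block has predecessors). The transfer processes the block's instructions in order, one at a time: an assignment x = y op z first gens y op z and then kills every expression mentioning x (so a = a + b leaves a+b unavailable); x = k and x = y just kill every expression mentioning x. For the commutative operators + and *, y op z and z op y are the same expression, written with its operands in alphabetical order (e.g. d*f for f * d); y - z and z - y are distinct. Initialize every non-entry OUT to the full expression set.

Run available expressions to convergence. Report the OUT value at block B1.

Fixpoint table:
  B0:  IN={}  OUT={}
  B1:  IN={}  OUT={f+f}
  B2:  IN={f+f}  OUT={f+f}
  B3:  IN={f+f}  OUT={f+f}
  B4:  IN={f+f}  OUT={f+f}
  B5:  IN={}  OUT={}
  B6:  IN={}  OUT={}
  B7:  IN={}  OUT={}
  B8:  IN={}  OUT={}

Merge at B1: IN[B1] = OUT[B0] = {}
Applying B1's transfer function to that IN value gives OUT[B1] (row B1 above).

Answer: {f+f}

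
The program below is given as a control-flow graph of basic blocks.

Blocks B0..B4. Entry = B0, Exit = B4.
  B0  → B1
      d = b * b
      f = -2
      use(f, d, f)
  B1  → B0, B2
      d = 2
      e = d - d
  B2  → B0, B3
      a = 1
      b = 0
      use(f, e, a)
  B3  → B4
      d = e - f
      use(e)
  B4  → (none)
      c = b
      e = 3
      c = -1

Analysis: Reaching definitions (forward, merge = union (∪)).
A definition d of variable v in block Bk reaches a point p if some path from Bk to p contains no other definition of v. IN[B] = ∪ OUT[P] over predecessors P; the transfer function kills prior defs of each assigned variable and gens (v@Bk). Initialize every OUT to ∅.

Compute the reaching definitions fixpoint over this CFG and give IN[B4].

Per-block solution:
  B0: | IN={a@B2, b@B2, d@B1, e@B1, f@B0} | OUT={a@B2, b@B2, d@B0, e@B1, f@B0}
  B1: | IN={a@B2, b@B2, d@B0, e@B1, f@B0} | OUT={a@B2, b@B2, d@B1, e@B1, f@B0}
  B2: | IN={a@B2, b@B2, d@B1, e@B1, f@B0} | OUT={a@B2, b@B2, d@B1, e@B1, f@B0}
  B3: | IN={a@B2, b@B2, d@B1, e@B1, f@B0} | OUT={a@B2, b@B2, d@B3, e@B1, f@B0}
  B4: | IN={a@B2, b@B2, d@B3, e@B1, f@B0} | OUT={a@B2, b@B2, c@B4, d@B3, e@B4, f@B0}

Merge at B4: IN[B4] = OUT[B3] = {a@B2, b@B2, d@B3, e@B1, f@B0}

Answer: {a@B2, b@B2, d@B3, e@B1, f@B0}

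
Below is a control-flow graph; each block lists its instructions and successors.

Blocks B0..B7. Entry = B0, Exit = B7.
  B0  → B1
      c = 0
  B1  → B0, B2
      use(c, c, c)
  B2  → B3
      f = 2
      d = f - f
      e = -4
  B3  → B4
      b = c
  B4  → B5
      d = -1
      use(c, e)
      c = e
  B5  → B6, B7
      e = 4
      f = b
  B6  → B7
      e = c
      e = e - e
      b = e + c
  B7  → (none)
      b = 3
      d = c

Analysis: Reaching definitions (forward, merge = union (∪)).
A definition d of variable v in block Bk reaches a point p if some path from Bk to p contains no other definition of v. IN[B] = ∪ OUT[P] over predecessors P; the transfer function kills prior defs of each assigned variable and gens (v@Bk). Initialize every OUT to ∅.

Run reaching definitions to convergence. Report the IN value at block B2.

Answer: {c@B0}

Trace:
Fixpoint table:
  B0:   IN={c@B0}   OUT={c@B0}
  B1:   IN={c@B0}   OUT={c@B0}
  B2:   IN={c@B0}   OUT={c@B0, d@B2, e@B2, f@B2}
  B3:   IN={c@B0, d@B2, e@B2, f@B2}   OUT={b@B3, c@B0, d@B2, e@B2, f@B2}
  B4:   IN={b@B3, c@B0, d@B2, e@B2, f@B2}   OUT={b@B3, c@B4, d@B4, e@B2, f@B2}
  B5:   IN={b@B3, c@B4, d@B4, e@B2, f@B2}   OUT={b@B3, c@B4, d@B4, e@B5, f@B5}
  B6:   IN={b@B3, c@B4, d@B4, e@B5, f@B5}   OUT={b@B6, c@B4, d@B4, e@B6, f@B5}
  B7:   IN={b@B3, b@B6, c@B4, d@B4, e@B5, e@B6, f@B5}   OUT={b@B7, c@B4, d@B7, e@B5, e@B6, f@B5}

Merge at B2: IN[B2] = OUT[B1] = {c@B0}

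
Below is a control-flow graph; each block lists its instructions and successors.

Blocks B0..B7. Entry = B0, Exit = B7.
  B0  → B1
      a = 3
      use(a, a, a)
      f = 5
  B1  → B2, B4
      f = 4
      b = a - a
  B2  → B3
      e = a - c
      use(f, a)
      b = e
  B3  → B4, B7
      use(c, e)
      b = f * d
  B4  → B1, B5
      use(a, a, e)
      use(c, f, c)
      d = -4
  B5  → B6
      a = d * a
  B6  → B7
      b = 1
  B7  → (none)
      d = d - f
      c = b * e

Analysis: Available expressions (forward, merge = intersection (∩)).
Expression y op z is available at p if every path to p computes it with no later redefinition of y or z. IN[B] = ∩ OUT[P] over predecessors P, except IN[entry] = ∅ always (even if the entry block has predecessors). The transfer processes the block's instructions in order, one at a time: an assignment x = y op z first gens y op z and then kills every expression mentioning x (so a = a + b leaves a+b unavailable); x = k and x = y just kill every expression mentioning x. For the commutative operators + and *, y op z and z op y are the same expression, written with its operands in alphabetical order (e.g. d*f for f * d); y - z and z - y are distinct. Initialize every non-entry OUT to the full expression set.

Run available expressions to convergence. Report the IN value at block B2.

Answer: {a-a}

Derivation:
Converged values:
  B0:  IN={}  OUT={}
  B1:  IN={}  OUT={a-a}
  B2:  IN={a-a}  OUT={a-a, a-c}
  B3:  IN={a-a, a-c}  OUT={a-a, a-c, d*f}
  B4:  IN={a-a}  OUT={a-a}
  B5:  IN={a-a}  OUT={}
  B6:  IN={}  OUT={}
  B7:  IN={}  OUT={b*e}

Merge at B2: IN[B2] = OUT[B1] = {a-a}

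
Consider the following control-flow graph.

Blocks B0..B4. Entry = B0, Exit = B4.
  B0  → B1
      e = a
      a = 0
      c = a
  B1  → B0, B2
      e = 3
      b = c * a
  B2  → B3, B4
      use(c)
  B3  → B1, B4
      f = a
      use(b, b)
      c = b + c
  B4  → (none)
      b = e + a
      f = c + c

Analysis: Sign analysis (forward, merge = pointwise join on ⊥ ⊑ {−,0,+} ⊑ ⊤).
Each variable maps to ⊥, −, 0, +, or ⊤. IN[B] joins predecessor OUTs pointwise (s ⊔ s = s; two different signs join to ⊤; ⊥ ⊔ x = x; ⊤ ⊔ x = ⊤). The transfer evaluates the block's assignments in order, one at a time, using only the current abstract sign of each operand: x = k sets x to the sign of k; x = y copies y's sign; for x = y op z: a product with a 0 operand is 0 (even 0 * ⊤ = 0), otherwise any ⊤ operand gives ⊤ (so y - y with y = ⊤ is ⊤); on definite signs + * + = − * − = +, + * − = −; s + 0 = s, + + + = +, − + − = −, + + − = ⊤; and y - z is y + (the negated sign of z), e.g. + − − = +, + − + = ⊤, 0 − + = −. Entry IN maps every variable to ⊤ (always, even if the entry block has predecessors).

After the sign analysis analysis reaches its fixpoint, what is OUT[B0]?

Fixpoint table:
  B0:  IN=(all ⊤)  OUT={a:0, c:0; rest ⊤}
  B1:  IN={a:0, c:0; rest ⊤}  OUT={a:0, b:0, c:0, e:+; rest ⊤}
  B2:  IN={a:0, b:0, c:0, e:+; rest ⊤}  OUT={a:0, b:0, c:0, e:+; rest ⊤}
  B3:  IN={a:0, b:0, c:0, e:+; rest ⊤}  OUT={a:0, b:0, c:0, e:+, f:0; rest ⊤}
  B4:  IN={a:0, b:0, c:0, e:+; rest ⊤}  OUT={a:0, b:+, c:0, e:+, f:0; rest ⊤}

Merge at B0 (entry node, so the boundary value (all ⊤) is joined with the incoming edge(s)): IN[B0] = (all ⊤) ⊔ OUT[B1] = {a: ⊤, b: ⊤, c: ⊤, d: ⊤, e: ⊤, f: ⊤}
Applying B0's transfer function to that IN value gives OUT[B0] (row B0 above).

Answer: {a: 0, b: ⊤, c: 0, d: ⊤, e: ⊤, f: ⊤}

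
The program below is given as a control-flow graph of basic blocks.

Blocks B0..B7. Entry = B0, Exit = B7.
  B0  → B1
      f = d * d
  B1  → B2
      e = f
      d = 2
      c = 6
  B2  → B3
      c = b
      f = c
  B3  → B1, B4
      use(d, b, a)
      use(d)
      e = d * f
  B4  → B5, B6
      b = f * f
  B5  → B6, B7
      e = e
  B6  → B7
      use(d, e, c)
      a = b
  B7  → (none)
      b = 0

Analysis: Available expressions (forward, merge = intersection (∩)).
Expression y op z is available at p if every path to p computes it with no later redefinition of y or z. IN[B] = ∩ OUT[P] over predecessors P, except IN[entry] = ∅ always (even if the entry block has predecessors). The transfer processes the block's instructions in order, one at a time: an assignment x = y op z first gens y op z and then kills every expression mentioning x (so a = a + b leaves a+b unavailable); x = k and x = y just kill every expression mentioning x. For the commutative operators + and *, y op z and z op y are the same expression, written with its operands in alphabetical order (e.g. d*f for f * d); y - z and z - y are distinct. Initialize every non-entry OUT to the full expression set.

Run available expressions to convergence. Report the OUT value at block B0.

Answer: {d*d}

Working:
Fixpoint table:
  B0:  IN={}  OUT={d*d}
  B1:  IN={}  OUT={}
  B2:  IN={}  OUT={}
  B3:  IN={}  OUT={d*f}
  B4:  IN={d*f}  OUT={d*f, f*f}
  B5:  IN={d*f, f*f}  OUT={d*f, f*f}
  B6:  IN={d*f, f*f}  OUT={d*f, f*f}
  B7:  IN={d*f, f*f}  OUT={d*f, f*f}

B0 is the boundary node: IN[B0] = {}
Applying B0's transfer function to that IN value gives OUT[B0] (row B0 above).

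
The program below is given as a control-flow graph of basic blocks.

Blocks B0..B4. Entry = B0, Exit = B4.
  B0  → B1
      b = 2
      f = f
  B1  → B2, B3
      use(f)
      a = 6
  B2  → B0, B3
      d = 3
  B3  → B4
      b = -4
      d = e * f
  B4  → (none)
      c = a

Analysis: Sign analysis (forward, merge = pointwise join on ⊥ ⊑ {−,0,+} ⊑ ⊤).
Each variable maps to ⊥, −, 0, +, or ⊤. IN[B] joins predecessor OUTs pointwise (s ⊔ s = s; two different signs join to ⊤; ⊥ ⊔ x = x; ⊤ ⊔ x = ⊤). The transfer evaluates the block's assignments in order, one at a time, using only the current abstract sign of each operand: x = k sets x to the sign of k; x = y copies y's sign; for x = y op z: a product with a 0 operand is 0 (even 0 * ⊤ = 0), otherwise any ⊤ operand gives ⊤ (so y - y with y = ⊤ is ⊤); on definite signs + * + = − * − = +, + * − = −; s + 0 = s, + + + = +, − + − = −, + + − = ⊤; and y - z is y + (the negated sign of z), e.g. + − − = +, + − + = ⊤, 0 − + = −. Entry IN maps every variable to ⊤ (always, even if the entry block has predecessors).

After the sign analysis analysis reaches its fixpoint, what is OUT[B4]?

Answer: {a: +, b: -, c: +, d: ⊤, e: ⊤, f: ⊤}

Working:
Per-block solution:
  B0:  IN=(all ⊤)  OUT={b:+; rest ⊤}
  B1:  IN={b:+; rest ⊤}  OUT={a:+, b:+; rest ⊤}
  B2:  IN={a:+, b:+; rest ⊤}  OUT={a:+, b:+, d:+; rest ⊤}
  B3:  IN={a:+, b:+; rest ⊤}  OUT={a:+, b:-; rest ⊤}
  B4:  IN={a:+, b:-; rest ⊤}  OUT={a:+, b:-, c:+; rest ⊤}

Merge at B4: IN[B4] = OUT[B3] = {a: +, b: -, c: ⊤, d: ⊤, e: ⊤, f: ⊤}
Applying B4's transfer function to that IN value gives OUT[B4] (row B4 above).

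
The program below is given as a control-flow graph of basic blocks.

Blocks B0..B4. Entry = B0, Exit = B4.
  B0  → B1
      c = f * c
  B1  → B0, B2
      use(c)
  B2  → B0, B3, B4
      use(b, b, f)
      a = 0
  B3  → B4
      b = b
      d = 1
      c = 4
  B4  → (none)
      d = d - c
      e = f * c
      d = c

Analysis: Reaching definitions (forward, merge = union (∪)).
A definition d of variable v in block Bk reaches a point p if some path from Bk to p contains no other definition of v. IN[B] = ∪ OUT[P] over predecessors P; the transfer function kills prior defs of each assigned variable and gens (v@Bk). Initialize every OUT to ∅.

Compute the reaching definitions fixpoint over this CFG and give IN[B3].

Converged values:
  B0: | IN={a@B2, c@B0} | OUT={a@B2, c@B0}
  B1: | IN={a@B2, c@B0} | OUT={a@B2, c@B0}
  B2: | IN={a@B2, c@B0} | OUT={a@B2, c@B0}
  B3: | IN={a@B2, c@B0} | OUT={a@B2, b@B3, c@B3, d@B3}
  B4: | IN={a@B2, b@B3, c@B0, c@B3, d@B3} | OUT={a@B2, b@B3, c@B0, c@B3, d@B4, e@B4}

Merge at B3: IN[B3] = OUT[B2] = {a@B2, c@B0}

Answer: {a@B2, c@B0}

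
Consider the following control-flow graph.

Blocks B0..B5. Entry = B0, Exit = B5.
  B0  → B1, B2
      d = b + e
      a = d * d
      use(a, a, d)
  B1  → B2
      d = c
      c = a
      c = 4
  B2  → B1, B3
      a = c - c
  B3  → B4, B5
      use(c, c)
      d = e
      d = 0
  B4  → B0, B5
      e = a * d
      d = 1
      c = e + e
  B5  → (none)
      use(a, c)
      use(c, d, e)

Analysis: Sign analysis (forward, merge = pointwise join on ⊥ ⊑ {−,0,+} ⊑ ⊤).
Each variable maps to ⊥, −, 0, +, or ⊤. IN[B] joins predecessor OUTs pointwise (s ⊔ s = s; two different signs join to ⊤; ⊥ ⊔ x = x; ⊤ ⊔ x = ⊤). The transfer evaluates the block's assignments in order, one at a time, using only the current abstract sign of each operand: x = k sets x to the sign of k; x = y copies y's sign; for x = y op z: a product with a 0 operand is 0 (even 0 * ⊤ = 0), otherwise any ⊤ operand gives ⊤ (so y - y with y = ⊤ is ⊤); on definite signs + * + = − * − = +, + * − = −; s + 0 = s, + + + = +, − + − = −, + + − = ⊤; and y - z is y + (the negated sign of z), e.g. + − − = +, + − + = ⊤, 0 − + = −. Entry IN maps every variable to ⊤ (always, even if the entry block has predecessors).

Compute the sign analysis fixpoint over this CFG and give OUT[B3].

Fixpoint table:
  B0:   IN=(all ⊤)   OUT=(all ⊤)
  B1:   IN=(all ⊤)   OUT={c:+; rest ⊤}
  B2:   IN=(all ⊤)   OUT=(all ⊤)
  B3:   IN=(all ⊤)   OUT={d:0; rest ⊤}
  B4:   IN={d:0; rest ⊤}   OUT={c:0, d:+, e:0; rest ⊤}
  B5:   IN=(all ⊤)   OUT=(all ⊤)

Merge at B3: IN[B3] = OUT[B2] = {a: ⊤, b: ⊤, c: ⊤, d: ⊤, e: ⊤, f: ⊤}
Applying B3's transfer function to that IN value gives OUT[B3] (row B3 above).

Answer: {a: ⊤, b: ⊤, c: ⊤, d: 0, e: ⊤, f: ⊤}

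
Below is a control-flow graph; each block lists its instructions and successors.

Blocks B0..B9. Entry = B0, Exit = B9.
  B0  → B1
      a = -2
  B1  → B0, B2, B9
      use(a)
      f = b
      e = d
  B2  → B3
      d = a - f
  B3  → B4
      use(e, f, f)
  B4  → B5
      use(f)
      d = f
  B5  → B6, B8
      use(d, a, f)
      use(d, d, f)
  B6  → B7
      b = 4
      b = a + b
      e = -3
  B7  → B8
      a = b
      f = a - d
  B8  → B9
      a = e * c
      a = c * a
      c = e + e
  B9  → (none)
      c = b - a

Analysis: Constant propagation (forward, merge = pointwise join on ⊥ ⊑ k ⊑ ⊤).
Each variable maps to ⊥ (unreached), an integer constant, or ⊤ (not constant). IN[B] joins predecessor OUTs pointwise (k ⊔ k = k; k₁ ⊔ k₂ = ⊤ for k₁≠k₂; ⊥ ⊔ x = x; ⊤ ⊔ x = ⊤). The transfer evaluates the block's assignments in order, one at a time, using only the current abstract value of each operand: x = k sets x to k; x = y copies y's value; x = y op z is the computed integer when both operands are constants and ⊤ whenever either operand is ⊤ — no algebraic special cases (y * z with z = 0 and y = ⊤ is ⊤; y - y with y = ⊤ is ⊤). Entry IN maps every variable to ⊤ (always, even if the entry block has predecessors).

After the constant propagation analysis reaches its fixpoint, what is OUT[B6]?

Converged values:
  B0: | IN=(all ⊤) | OUT={a:-2; rest ⊤}
  B1: | IN={a:-2; rest ⊤} | OUT={a:-2; rest ⊤}
  B2: | IN={a:-2; rest ⊤} | OUT={a:-2; rest ⊤}
  B3: | IN={a:-2; rest ⊤} | OUT={a:-2; rest ⊤}
  B4: | IN={a:-2; rest ⊤} | OUT={a:-2; rest ⊤}
  B5: | IN={a:-2; rest ⊤} | OUT={a:-2; rest ⊤}
  B6: | IN={a:-2; rest ⊤} | OUT={a:-2, b:2, e:-3; rest ⊤}
  B7: | IN={a:-2, b:2, e:-3; rest ⊤} | OUT={a:2, b:2, e:-3; rest ⊤}
  B8: | IN=(all ⊤) | OUT=(all ⊤)
  B9: | IN=(all ⊤) | OUT=(all ⊤)

Merge at B6: IN[B6] = OUT[B5] = {a: -2, b: ⊤, c: ⊤, d: ⊤, e: ⊤, f: ⊤}
Applying B6's transfer function to that IN value gives OUT[B6] (row B6 above).

Answer: {a: -2, b: 2, c: ⊤, d: ⊤, e: -3, f: ⊤}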